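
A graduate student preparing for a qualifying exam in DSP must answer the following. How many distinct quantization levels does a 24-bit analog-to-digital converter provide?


Number of quantization levels = 2^N
= 2^24
= 16777216

16777216


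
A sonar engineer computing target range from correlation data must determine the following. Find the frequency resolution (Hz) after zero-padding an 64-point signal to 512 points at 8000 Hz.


Frequency resolution after zero-padding:
N_padded = 64 * 8 = 512
df = fs / N_padded
   = 8000 / 512
   = 15.625 Hz

15.625 Hz


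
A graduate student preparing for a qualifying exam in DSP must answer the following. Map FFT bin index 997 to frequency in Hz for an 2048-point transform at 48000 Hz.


Frequency of DFT bin k:
f_k = k * fs / N
    = 997 * 48000 / 2048
    = 47856000 / 2048
    = 23367.188 Hz

23367.188 Hz


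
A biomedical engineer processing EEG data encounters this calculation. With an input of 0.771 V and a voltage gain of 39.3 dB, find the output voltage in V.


Output voltage from dB gain:
V_out = V_in * 10^(gain_dB / 20)
      = 0.771 * 10^(39.3 / 20)
      = 0.771 * 92.257143
      = 71.1303 V

71.1303 V


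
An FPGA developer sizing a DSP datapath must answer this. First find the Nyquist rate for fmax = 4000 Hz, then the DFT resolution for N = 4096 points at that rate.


Step 1 — Nyquist sampling rate:
fs = 2 * fmax = 2 * 4000 = 8000 Hz

Step 2 — DFT bin spacing:
df = fs / N = 8000 / 4096 = 1.9531 Hz

1.9531 Hz


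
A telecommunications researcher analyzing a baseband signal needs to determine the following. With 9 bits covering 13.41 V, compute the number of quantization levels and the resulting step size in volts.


Step 1 — number of quantization levels:
L = 2^N = 2^9 = 512

Step 2 — LSB step size:
delta = Vfs / L
      = 13.41 / 512
      = 0.02619141 V

Levels = 512; step size = 0.02619141 V


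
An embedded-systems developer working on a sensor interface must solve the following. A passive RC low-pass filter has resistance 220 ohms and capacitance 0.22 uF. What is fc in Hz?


Cutoff frequency of a first-order RC filter:
fc = 1 / (2 * pi * R * C)
C = 0.22 uF = 2.2e-07 F
fc = 1 / (2 * pi * 220 * 2.2e-07)
   = 1 / 0.00030410616886749
   = 3288.32527 Hz

3288.32527 Hz


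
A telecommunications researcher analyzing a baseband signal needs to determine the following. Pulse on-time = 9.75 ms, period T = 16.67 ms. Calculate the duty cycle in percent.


Duty cycle as a percentage:
DC = (t_on / T) * 100
   = (9.75 / 16.67) * 100
   = 0.584883 * 100
   = 58.49 %

58.49 %


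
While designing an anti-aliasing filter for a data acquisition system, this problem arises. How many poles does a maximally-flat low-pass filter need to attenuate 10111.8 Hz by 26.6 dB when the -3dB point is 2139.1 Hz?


Butterworth filter order formula:
n = log10(10^(A/10) - 1) / (2 * log10(f_stop/f_pass))
10^(26.6/10) - 1 = 456.0882
f_stop/f_pass = 10111.8 / 2139.1 = 4.7271
n = 1.9708 -> ceil = 2

2


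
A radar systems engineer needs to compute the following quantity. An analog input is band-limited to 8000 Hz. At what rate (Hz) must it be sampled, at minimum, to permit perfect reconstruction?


The Nyquist rate is twice the maximum frequency component.
fs_min = 2 * fmax
      = 2 * 8000
      = 16000 Hz

16000


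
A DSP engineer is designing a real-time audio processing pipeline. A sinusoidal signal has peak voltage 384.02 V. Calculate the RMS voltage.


RMS voltage for a sinusoidal waveform:
V_rms = V_peak / sqrt(2)
      = 384.02 / 1.414214
      = 271.543 V

271.543 V


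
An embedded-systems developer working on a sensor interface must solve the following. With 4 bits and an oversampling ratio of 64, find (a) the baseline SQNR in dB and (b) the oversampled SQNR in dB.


Step 1 — baseline SQNR at Nyquist:
SQNR_base = 6.02*N + 1.76
          = 6.02*4 + 1.76
          = 25.84 dB

Step 2 — oversampling processing gain:
G = 10*log10(OSR) = 10*log10(64) = 18.06 dB

Step 3 — total:
SQNR_total = 25.84 + 18.06 = 43.9 dB

Base SQNR = 25.84 dB; oversampled SQNR = 43.9 dB


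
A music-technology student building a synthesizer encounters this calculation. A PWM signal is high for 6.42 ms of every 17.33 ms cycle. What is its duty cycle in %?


Duty cycle as a percentage:
DC = (t_on / T) * 100
   = (6.42 / 17.33) * 100
   = 0.370456 * 100
   = 37.05 %

37.05 %


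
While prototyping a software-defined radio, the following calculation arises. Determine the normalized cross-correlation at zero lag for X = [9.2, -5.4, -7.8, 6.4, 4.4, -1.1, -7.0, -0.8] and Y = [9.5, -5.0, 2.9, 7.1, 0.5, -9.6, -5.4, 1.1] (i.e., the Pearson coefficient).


Pearson correlation coefficient (population):
r = cov(X,Y) / (std(X) * std(Y))
Mean X = -0.2625, Mean Y = 0.1375
Cov(X,Y) = 23.398594
Std(X) = 5.971377, Std(Y) = 6.089938
r = 0.6434

0.6434


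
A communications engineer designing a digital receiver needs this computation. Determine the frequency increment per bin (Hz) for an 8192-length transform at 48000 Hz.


DFT frequency resolution:
df = fs / N
   = 48000 / 8192
   = 5.8594 Hz

5.8594 Hz


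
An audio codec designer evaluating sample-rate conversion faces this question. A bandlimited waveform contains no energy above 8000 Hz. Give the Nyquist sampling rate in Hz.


The Nyquist rate is twice the maximum frequency component.
fs_min = 2 * fmax
      = 2 * 8000
      = 16000 Hz

16000


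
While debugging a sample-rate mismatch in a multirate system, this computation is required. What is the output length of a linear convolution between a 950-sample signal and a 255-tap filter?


Linear convolution output length:
L = N + M - 1
  = 950 + 255 - 1
  = 1204 samples

1204


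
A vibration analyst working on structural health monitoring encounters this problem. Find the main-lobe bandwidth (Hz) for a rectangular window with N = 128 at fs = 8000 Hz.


Main lobe width for a rectangular window:
Width = 2 * fs / N
      = 2 * 8000 / 128
      = 16000 / 128
      = 125.0 Hz

125.0 Hz


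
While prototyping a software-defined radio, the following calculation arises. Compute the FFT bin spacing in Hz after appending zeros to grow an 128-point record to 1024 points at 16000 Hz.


Frequency resolution after zero-padding:
N_padded = 128 * 8 = 1024
df = fs / N_padded
   = 16000 / 1024
   = 15.625 Hz

15.625 Hz


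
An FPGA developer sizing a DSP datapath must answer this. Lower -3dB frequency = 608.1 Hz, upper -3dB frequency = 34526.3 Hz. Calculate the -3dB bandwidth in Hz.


Bandwidth is the difference of -3dB frequencies:
BW = f_high - f_low
   = 34526.3 - 608.1
   = 33918.2 Hz

33918.2 Hz


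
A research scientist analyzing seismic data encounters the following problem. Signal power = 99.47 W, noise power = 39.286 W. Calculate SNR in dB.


SNR in decibels:
SNR = 10 * log10(Ps / Pn)
    = 10 * log10(99.47 / 39.286)
    = 10 * log10(2.5319)
    = 10 * 0.4035
    = 4.03 dB

4.03 dB


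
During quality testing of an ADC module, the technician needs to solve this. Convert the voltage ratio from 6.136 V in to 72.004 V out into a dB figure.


Voltage gain in dB:
G = 20 * log10(Vout / Vin)
  = 20 * log10(72.004 / 6.136)
  = 20 * log10(11.734681)
  = 20 * 1.069471
  = 21.39 dB

21.39 dB


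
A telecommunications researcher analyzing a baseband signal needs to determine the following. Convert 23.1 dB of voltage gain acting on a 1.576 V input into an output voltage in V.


Output voltage from dB gain:
V_out = V_in * 10^(gain_dB / 20)
      = 1.576 * 10^(23.1 / 20)
      = 1.576 * 14.28894
      = 22.5194 V

22.5194 V


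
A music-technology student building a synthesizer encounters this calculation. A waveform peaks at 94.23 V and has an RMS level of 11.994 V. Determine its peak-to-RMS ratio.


Crest factor is the ratio of peak to RMS:
CF = V_peak / V_rms
   = 94.23 / 11.994
   = 7.8564

7.8564


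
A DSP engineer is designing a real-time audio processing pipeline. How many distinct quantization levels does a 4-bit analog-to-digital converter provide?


Number of quantization levels = 2^N
= 2^4
= 16

16


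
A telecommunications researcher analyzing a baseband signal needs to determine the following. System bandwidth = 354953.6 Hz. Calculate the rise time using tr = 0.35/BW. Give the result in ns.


Rise time from bandwidth relationship:
tr = 0.35 / BW
   = 0.35 / 354953.6
   = 9.860443731e-07 s
   = 986.0444 ns

986.0444 ns


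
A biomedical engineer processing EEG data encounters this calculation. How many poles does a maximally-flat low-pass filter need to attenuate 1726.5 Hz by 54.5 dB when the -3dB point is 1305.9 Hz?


Butterworth filter order formula:
n = log10(10^(A/10) - 1) / (2 * log10(f_stop/f_pass))
10^(54.5/10) - 1 = 281837.2931
f_stop/f_pass = 1726.5 / 1305.9 = 1.3221
n = 22.473 -> ceil = 23

23


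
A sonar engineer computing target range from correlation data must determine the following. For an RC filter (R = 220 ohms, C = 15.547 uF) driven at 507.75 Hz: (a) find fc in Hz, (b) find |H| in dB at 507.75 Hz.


Step 1 — cutoff frequency:
fc = 1 / (2*pi*R*C)
C = 15.547 uF = 1.5547e-05 F
fc = 1 / (2*pi*220*1.5547e-05)
   = 46.5319 Hz

Step 2 — magnitude at f = 507.75 Hz:
|H(f)| = 1 / sqrt(1 + (f/fc)^2)
f/fc = 507.75 / 46.5319 = 10.911869
|H| = 1 / sqrt(1 + 119.068885) = 0.0912609
|H|_dB = 20*log10(0.0912609) = -20.79 dB

fc = 46.5319 Hz; |H(507.75 Hz)| = -20.79 dB


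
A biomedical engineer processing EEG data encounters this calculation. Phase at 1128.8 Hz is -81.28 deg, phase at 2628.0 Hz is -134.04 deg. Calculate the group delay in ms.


Group delay from phase difference:
tau = -d(phi)/d(omega)
d(phi) = -52.76 deg = -0.920836 rad
d(omega) = 2*pi*(2628.0 - 1128.8) = 9419.7514 rad/s
tau = -(-0.920836) / 9419.7514
    = 0.0978 ms

0.0978 ms


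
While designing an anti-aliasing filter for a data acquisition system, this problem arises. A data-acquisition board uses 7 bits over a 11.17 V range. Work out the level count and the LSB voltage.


Step 1 — number of quantization levels:
L = 2^N = 2^7 = 128

Step 2 — LSB step size:
delta = Vfs / L
      = 11.17 / 128
      = 0.08726562 V

Levels = 128; step size = 0.08726562 V


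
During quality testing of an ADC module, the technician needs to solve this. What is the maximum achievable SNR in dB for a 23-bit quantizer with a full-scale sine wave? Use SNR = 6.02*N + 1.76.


Theoretical SNR for a full-scale sinusoid:
SNR = 6.02 * N + 1.76
    = 6.02 * 23 + 1.76
    = 138.46 + 1.76
    = 140.22 dB

140.22 dB


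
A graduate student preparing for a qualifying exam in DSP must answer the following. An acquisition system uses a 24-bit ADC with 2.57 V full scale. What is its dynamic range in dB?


Dynamic range from full-scale to LSB:
V_min = V_max / 2^bits = 2.57 / 2^24
DR = 20 * log10(V_max / V_min)
   = 20 * log10(2^24)
   = 20 * 24 * log10(2)
   = 144.49 dB

144.49 dB


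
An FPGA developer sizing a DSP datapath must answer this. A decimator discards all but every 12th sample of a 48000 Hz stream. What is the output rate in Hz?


Decimation reduces the sample rate:
fs_out = fs_in / M
       = 48000 / 12
       = 4000.0 Hz

4000.0 Hz


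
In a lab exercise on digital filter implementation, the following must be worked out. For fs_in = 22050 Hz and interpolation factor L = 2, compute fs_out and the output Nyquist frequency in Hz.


Step 1 — output sample rate after interpolation by L:
fs_out = L * fs_in = 2 * 22050 = 44100 Hz

Step 2 — Nyquist frequency of the output stream:
f_Nyq = fs_out / 2 = 44100 / 2 = 22050.0 Hz

fs_out = 44100 Hz; f_Nyquist = 22050.0 Hz


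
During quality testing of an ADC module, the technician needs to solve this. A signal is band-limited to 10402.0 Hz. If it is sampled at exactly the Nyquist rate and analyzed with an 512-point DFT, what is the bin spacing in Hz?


Step 1 — Nyquist sampling rate:
fs = 2 * fmax = 2 * 10402.0 = 20804.0 Hz

Step 2 — DFT bin spacing:
df = fs / N = 20804.0 / 512 = 40.6328 Hz

40.6328 Hz


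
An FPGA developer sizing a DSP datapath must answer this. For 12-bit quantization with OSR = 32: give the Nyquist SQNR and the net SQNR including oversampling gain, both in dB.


Step 1 — baseline SQNR at Nyquist:
SQNR_base = 6.02*N + 1.76
          = 6.02*12 + 1.76
          = 74.0 dB

Step 2 — oversampling processing gain:
G = 10*log10(OSR) = 10*log10(32) = 15.05 dB

Step 3 — total:
SQNR_total = 74.0 + 15.05 = 89.05 dB

Base SQNR = 74.0 dB; oversampled SQNR = 89.05 dB


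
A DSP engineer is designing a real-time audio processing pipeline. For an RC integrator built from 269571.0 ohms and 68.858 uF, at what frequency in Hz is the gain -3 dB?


Cutoff frequency of a first-order RC filter:
fc = 1 / (2 * pi * R * C)
C = 68.858 uF = 6.8858e-05 F
fc = 1 / (2 * pi * 269571.0 * 6.8858e-05)
   = 1 / 116.62923913888
   = 0.008574 Hz

0.008574 Hz


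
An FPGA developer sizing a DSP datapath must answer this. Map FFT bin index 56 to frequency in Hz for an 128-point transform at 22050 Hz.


Frequency of DFT bin k:
f_k = k * fs / N
    = 56 * 22050 / 128
    = 1234800 / 128
    = 9646.875 Hz

9646.875 Hz


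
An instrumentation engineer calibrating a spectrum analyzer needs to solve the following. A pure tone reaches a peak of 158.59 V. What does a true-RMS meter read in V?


RMS voltage for a sinusoidal waveform:
V_rms = V_peak / sqrt(2)
      = 158.59 / 1.414214
      = 112.14 V

112.14 V


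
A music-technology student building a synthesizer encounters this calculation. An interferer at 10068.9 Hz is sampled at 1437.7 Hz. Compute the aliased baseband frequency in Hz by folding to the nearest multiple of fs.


Compute the nearest integer multiple of fs to the signal:
n = round(10068.9 / 1437.7) = 7
f_alias = |10068.9 - 7 * 1437.7|
        = |10068.9 - 10063.9|
        = 5.0 Hz

5.0


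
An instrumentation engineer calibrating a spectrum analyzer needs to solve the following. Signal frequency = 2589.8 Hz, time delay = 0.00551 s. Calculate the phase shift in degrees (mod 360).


Phase shift from frequency and time delay:
phi = 360 * f * t_delay
    = 360 * 2589.8 * 0.00551
    = 5137.13 degrees
    mod 360 = 97.13 degrees

97.13 degrees


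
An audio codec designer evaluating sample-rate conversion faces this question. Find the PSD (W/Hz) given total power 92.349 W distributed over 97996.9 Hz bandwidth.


Power spectral density:
PSD = P / BW
    = 92.349 / 97996.9
    = 0.00094237 W/Hz

0.00094237 W/Hz


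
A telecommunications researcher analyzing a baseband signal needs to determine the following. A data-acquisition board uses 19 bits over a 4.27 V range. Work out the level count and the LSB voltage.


Step 1 — number of quantization levels:
L = 2^N = 2^19 = 524288

Step 2 — LSB step size:
delta = Vfs / L
      = 4.27 / 524288
      = 8.14e-06 V

Levels = 524288; step size = 8.14e-06 V


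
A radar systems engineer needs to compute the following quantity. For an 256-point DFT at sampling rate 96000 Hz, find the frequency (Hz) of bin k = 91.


Frequency of DFT bin k:
f_k = k * fs / N
    = 91 * 96000 / 256
    = 8736000 / 256
    = 34125.0 Hz

34125.0 Hz


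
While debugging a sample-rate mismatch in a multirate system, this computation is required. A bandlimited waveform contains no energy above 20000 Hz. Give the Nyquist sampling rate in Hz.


The Nyquist rate is twice the maximum frequency component.
fs_min = 2 * fmax
      = 2 * 20000
      = 40000 Hz

40000


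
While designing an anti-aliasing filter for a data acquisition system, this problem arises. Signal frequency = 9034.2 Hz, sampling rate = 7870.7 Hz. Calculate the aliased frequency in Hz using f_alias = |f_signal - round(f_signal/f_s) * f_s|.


Compute the nearest integer multiple of fs to the signal:
n = round(9034.2 / 7870.7) = 1
f_alias = |9034.2 - 1 * 7870.7|
        = |9034.2 - 7870.7|
        = 1163.5 Hz

1163.5


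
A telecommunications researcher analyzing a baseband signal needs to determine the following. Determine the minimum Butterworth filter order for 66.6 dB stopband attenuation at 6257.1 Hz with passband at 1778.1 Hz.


Butterworth filter order formula:
n = log10(10^(A/10) - 1) / (2 * log10(f_stop/f_pass))
10^(66.6/10) - 1 = 4570880.8961
f_stop/f_pass = 6257.1 / 1778.1 = 3.519
n = 6.0942 -> ceil = 7

7


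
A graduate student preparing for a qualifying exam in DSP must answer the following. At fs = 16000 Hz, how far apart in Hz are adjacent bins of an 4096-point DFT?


DFT frequency resolution:
df = fs / N
   = 16000 / 4096
   = 3.9062 Hz

3.9062 Hz


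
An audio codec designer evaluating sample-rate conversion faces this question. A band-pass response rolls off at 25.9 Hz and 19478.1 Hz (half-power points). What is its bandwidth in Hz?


Bandwidth is the difference of -3dB frequencies:
BW = f_high - f_low
   = 19478.1 - 25.9
   = 19452.2 Hz

19452.2 Hz


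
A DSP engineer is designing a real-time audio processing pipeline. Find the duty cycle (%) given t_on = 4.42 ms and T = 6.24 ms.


Duty cycle as a percentage:
DC = (t_on / T) * 100
   = (4.42 / 6.24) * 100
   = 0.708333 * 100
   = 70.83 %

70.83 %


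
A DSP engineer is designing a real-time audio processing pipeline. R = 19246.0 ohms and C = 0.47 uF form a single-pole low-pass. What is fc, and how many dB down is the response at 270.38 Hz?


Step 1 — cutoff frequency:
fc = 1 / (2*pi*R*C)
C = 0.47 uF = 4.7e-07 F
fc = 1 / (2*pi*19246.0*4.7e-07)
   = 17.5947 Hz

Step 2 — magnitude at f = 270.38 Hz:
|H(f)| = 1 / sqrt(1 + (f/fc)^2)
f/fc = 270.38 / 17.5947 = 15.367128
|H| = 1 / sqrt(1 + 236.148623) = 0.0649366
|H|_dB = 20*log10(0.0649366) = -23.75 dB

fc = 17.5947 Hz; |H(270.38 Hz)| = -23.75 dB


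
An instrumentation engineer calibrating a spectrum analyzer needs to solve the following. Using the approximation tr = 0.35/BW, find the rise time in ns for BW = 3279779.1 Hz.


Rise time from bandwidth relationship:
tr = 0.35 / BW
   = 0.35 / 3279779.1
   = 1.06714504e-07 s
   = 106.7145 ns

106.7145 ns


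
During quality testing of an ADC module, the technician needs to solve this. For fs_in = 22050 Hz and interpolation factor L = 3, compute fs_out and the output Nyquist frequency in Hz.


Step 1 — output sample rate after interpolation by L:
fs_out = L * fs_in = 3 * 22050 = 66150 Hz

Step 2 — Nyquist frequency of the output stream:
f_Nyq = fs_out / 2 = 66150 / 2 = 33075.0 Hz

fs_out = 66150 Hz; f_Nyquist = 33075.0 Hz


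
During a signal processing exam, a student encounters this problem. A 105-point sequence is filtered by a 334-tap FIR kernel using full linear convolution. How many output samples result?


Linear convolution output length:
L = N + M - 1
  = 105 + 334 - 1
  = 438 samples

438


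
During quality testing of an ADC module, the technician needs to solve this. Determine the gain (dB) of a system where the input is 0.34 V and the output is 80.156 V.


Voltage gain in dB:
G = 20 * log10(Vout / Vin)
  = 20 * log10(80.156 / 0.34)
  = 20 * log10(235.752941)
  = 20 * 2.372457
  = 47.45 dB

47.45 dB


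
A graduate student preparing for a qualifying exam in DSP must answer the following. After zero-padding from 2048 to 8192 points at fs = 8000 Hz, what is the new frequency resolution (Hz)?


Frequency resolution after zero-padding:
N_padded = 2048 * 4 = 8192
df = fs / N_padded
   = 8000 / 8192
   = 0.9766 Hz

0.9766 Hz


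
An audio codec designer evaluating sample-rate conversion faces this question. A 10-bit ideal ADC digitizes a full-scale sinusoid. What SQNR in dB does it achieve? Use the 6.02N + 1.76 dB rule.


Theoretical SNR for a full-scale sinusoid:
SNR = 6.02 * N + 1.76
    = 6.02 * 10 + 1.76
    = 60.2 + 1.76
    = 61.96 dB

61.96 dB


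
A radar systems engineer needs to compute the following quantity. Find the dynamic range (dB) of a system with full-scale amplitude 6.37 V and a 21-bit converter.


Dynamic range from full-scale to LSB:
V_min = V_max / 2^bits = 6.37 / 2^21
DR = 20 * log10(V_max / V_min)
   = 20 * log10(2^21)
   = 20 * 21 * log10(2)
   = 126.43 dB

126.43 dB


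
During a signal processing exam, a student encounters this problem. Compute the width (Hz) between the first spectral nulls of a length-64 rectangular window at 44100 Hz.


Main lobe width for a rectangular window:
Width = 2 * fs / N
      = 2 * 44100 / 64
      = 88200 / 64
      = 1378.125 Hz

1378.125 Hz


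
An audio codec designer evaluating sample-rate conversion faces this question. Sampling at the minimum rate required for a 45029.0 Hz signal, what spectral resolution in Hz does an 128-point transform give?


Step 1 — Nyquist sampling rate:
fs = 2 * fmax = 2 * 45029.0 = 90058.0 Hz

Step 2 — DFT bin spacing:
df = fs / N = 90058.0 / 128 = 703.5781 Hz

703.5781 Hz


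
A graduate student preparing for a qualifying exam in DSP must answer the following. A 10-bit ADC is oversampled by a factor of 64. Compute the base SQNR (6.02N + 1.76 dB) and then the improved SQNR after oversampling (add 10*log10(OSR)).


Step 1 — baseline SQNR at Nyquist:
SQNR_base = 6.02*N + 1.76
          = 6.02*10 + 1.76
          = 61.96 dB

Step 2 — oversampling processing gain:
G = 10*log10(OSR) = 10*log10(64) = 18.06 dB

Step 3 — total:
SQNR_total = 61.96 + 18.06 = 80.02 dB

Base SQNR = 61.96 dB; oversampled SQNR = 80.02 dB


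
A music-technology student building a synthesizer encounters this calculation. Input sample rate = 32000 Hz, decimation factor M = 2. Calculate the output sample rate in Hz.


Decimation reduces the sample rate:
fs_out = fs_in / M
       = 32000 / 2
       = 16000.0 Hz

16000.0 Hz


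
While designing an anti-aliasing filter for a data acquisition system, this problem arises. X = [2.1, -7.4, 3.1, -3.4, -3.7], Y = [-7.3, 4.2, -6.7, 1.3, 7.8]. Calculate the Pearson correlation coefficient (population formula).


Pearson correlation coefficient (population):
r = cov(X,Y) / (std(X) * std(Y))
Mean X = -1.86, Mean Y = -0.14
Cov(X,Y) = -20.3524
Std(X) = 3.917448, Std(Y) = 5.970796
r = -0.8701

-0.8701


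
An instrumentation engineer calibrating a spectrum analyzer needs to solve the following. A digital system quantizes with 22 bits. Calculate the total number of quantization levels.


Number of quantization levels = 2^N
= 2^22
= 4194304

4194304


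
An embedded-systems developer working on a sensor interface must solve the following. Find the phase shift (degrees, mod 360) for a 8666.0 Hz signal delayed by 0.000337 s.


Phase shift from frequency and time delay:
phi = 360 * f * t_delay
    = 360 * 8666.0 * 0.000337
    = 1051.36 degrees
    mod 360 = 331.36 degrees

331.36 degrees


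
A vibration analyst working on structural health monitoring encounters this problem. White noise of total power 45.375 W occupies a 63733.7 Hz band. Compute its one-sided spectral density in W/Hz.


Power spectral density:
PSD = P / BW
    = 45.375 / 63733.7
    = 0.00071195 W/Hz

0.00071195 W/Hz


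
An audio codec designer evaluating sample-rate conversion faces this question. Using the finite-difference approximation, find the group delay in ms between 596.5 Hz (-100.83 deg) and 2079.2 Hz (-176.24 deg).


Group delay from phase difference:
tau = -d(phi)/d(omega)
d(phi) = -75.41 deg = -1.316153 rad
d(omega) = 2*pi*(2079.2 - 596.5) = 9316.0789 rad/s
tau = -(-1.316153) / 9316.0789
    = 0.1413 ms

0.1413 ms


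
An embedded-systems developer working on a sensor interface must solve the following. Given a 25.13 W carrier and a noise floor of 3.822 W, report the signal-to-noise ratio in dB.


SNR in decibels:
SNR = 10 * log10(Ps / Pn)
    = 10 * log10(25.13 / 3.822)
    = 10 * log10(6.5751)
    = 10 * 0.8179
    = 8.18 dB

8.18 dB


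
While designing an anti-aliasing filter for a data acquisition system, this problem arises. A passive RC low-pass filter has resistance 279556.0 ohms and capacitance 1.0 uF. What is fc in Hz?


Cutoff frequency of a first-order RC filter:
fc = 1 / (2 * pi * R * C)
C = 1.0 uF = 1e-06 F
fc = 1 / (2 * pi * 279556.0 * 1e-06)
   = 1 / 1.7565021517339
   = 0.569313 Hz

0.569313 Hz


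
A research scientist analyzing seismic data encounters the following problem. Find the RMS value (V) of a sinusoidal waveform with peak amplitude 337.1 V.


RMS voltage for a sinusoidal waveform:
V_rms = V_peak / sqrt(2)
      = 337.1 / 1.414214
      = 238.366 V

238.366 V


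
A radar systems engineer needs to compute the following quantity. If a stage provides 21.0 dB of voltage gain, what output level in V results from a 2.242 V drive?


Output voltage from dB gain:
V_out = V_in * 10^(gain_dB / 20)
      = 2.242 * 10^(21.0 / 20)
      = 2.242 * 11.220185
      = 25.1557 V

25.1557 V


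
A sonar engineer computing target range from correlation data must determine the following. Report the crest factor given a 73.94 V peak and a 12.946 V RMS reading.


Crest factor is the ratio of peak to RMS:
CF = V_peak / V_rms
   = 73.94 / 12.946
   = 5.7114

5.7114


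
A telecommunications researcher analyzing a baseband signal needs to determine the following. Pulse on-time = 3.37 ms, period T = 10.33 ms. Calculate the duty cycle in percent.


Duty cycle as a percentage:
DC = (t_on / T) * 100
   = (3.37 / 10.33) * 100
   = 0.326234 * 100
   = 32.62 %

32.62 %


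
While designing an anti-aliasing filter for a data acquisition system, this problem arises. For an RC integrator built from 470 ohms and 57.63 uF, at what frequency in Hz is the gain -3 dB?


Cutoff frequency of a first-order RC filter:
fc = 1 / (2 * pi * R * C)
C = 57.63 uF = 5.763e-05 F
fc = 1 / (2 * pi * 470 * 5.763e-05)
   = 1 / 0.1701869855488
   = 5.87589 Hz

5.87589 Hz


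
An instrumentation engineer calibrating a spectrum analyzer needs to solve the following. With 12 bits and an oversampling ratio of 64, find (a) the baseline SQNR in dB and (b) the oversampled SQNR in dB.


Step 1 — baseline SQNR at Nyquist:
SQNR_base = 6.02*N + 1.76
          = 6.02*12 + 1.76
          = 74.0 dB

Step 2 — oversampling processing gain:
G = 10*log10(OSR) = 10*log10(64) = 18.06 dB

Step 3 — total:
SQNR_total = 74.0 + 18.06 = 92.06 dB

Base SQNR = 74.0 dB; oversampled SQNR = 92.06 dB


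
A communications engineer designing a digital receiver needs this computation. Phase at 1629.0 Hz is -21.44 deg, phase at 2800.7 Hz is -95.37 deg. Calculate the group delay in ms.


Group delay from phase difference:
tau = -d(phi)/d(omega)
d(phi) = -73.93 deg = -1.290322 rad
d(omega) = 2*pi*(2800.7 - 1629.0) = 7362.0082 rad/s
tau = -(-1.290322) / 7362.0082
    = 0.1753 ms

0.1753 ms


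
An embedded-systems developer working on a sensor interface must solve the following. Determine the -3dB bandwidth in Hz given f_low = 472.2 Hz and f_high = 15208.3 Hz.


Bandwidth is the difference of -3dB frequencies:
BW = f_high - f_low
   = 15208.3 - 472.2
   = 14736.1 Hz

14736.1 Hz


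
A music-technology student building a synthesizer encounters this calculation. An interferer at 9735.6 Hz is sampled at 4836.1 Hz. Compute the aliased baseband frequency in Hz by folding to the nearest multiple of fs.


Compute the nearest integer multiple of fs to the signal:
n = round(9735.6 / 4836.1) = 2
f_alias = |9735.6 - 2 * 4836.1|
        = |9735.6 - 9672.2|
        = 63.4 Hz

63.4


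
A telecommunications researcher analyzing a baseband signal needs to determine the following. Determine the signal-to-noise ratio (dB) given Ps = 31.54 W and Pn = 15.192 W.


SNR in decibels:
SNR = 10 * log10(Ps / Pn)
    = 10 * log10(31.54 / 15.192)
    = 10 * log10(2.0761)
    = 10 * 0.3172
    = 3.17 dB

3.17 dB


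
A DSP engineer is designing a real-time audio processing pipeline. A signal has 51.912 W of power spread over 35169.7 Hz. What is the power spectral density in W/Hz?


Power spectral density:
PSD = P / BW
    = 51.912 / 35169.7
    = 0.00147604 W/Hz

0.00147604 W/Hz


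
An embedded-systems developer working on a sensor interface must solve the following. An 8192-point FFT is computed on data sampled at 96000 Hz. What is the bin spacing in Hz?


DFT frequency resolution:
df = fs / N
   = 96000 / 8192
   = 11.7188 Hz

11.7188 Hz


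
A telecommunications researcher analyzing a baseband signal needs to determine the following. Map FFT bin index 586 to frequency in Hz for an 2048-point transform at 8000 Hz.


Frequency of DFT bin k:
f_k = k * fs / N
    = 586 * 8000 / 2048
    = 4688000 / 2048
    = 2289.062 Hz

2289.062 Hz


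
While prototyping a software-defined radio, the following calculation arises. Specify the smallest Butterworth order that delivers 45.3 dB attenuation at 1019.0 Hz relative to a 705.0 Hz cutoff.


Butterworth filter order formula:
n = log10(10^(A/10) - 1) / (2 * log10(f_stop/f_pass))
10^(45.3/10) - 1 = 33883.4156
f_stop/f_pass = 1019.0 / 705.0 = 1.4454
n = 14.1575 -> ceil = 15

15


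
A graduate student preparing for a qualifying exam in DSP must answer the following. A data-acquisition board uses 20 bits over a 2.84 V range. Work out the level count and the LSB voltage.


Step 1 — number of quantization levels:
L = 2^N = 2^20 = 1048576

Step 2 — LSB step size:
delta = Vfs / L
      = 2.84 / 1048576
      = 2.71e-06 V

Levels = 1048576; step size = 2.71e-06 V


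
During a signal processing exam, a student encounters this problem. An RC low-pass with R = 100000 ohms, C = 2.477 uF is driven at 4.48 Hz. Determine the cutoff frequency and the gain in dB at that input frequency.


Step 1 — cutoff frequency:
fc = 1 / (2*pi*R*C)
C = 2.477 uF = 2.477e-06 F
fc = 1 / (2*pi*100000*2.477e-06)
   = 0.642531 Hz

Step 2 — magnitude at f = 4.48 Hz:
|H(f)| = 1 / sqrt(1 + (f/fc)^2)
f/fc = 4.48 / 0.642531 = 6.972426
|H| = 1 / sqrt(1 + 48.614724) = 0.1419694
|H|_dB = 20*log10(0.1419694) = -16.96 dB

fc = 0.642531 Hz; |H(4.48 Hz)| = -16.96 dB


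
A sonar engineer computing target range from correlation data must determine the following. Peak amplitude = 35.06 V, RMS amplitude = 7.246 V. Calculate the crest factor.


Crest factor is the ratio of peak to RMS:
CF = V_peak / V_rms
   = 35.06 / 7.246
   = 4.8385

4.8385


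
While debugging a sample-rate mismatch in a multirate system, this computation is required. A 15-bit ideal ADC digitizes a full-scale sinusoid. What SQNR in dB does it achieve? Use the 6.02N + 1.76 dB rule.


Theoretical SNR for a full-scale sinusoid:
SNR = 6.02 * N + 1.76
    = 6.02 * 15 + 1.76
    = 90.3 + 1.76
    = 92.06 dB

92.06 dB


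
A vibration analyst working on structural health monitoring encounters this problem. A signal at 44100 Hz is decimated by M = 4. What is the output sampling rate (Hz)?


Decimation reduces the sample rate:
fs_out = fs_in / M
       = 44100 / 4
       = 11025.0 Hz

11025.0 Hz


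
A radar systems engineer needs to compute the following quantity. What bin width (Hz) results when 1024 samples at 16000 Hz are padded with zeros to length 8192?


Frequency resolution after zero-padding:
N_padded = 1024 * 8 = 8192
df = fs / N_padded
   = 16000 / 8192
   = 1.9531 Hz

1.9531 Hz


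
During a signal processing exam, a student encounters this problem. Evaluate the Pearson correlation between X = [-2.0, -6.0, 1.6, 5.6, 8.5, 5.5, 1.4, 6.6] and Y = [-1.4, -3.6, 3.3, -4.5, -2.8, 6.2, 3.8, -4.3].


Pearson correlation coefficient (population):
r = cov(X,Y) / (std(X) * std(Y))
Mean X = 2.65, Mean Y = -0.4125
Cov(X,Y) = 0.058125
Std(X) = 4.551923, Std(Y) = 3.935555
r = 0.0032

0.0032


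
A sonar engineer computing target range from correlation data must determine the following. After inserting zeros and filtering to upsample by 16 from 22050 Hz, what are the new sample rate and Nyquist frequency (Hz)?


Step 1 — output sample rate after interpolation by L:
fs_out = L * fs_in = 16 * 22050 = 352800 Hz

Step 2 — Nyquist frequency of the output stream:
f_Nyq = fs_out / 2 = 352800 / 2 = 176400.0 Hz

fs_out = 352800 Hz; f_Nyquist = 176400.0 Hz


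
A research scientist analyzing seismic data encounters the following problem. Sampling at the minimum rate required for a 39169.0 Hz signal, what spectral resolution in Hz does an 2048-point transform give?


Step 1 — Nyquist sampling rate:
fs = 2 * fmax = 2 * 39169.0 = 78338.0 Hz

Step 2 — DFT bin spacing:
df = fs / N = 78338.0 / 2048 = 38.251 Hz

38.251 Hz


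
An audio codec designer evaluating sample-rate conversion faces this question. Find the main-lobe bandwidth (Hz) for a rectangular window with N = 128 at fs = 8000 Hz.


Main lobe width for a rectangular window:
Width = 2 * fs / N
      = 2 * 8000 / 128
      = 16000 / 128
      = 125.0 Hz

125.0 Hz


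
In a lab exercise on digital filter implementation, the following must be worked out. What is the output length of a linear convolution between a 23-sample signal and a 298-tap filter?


Linear convolution output length:
L = N + M - 1
  = 23 + 298 - 1
  = 320 samples

320


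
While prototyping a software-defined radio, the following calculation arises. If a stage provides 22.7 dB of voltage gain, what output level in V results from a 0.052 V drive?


Output voltage from dB gain:
V_out = V_in * 10^(gain_dB / 20)
      = 0.052 * 10^(22.7 / 20)
      = 0.052 * 13.645831
      = 0.7096 V

0.7096 V


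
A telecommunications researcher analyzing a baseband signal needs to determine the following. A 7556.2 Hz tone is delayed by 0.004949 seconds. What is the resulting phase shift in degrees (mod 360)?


Phase shift from frequency and time delay:
phi = 360 * f * t_delay
    = 360 * 7556.2 * 0.004949
    = 13462.43 degrees
    mod 360 = 142.43 degrees

142.43 degrees


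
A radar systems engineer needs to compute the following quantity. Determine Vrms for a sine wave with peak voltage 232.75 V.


RMS voltage for a sinusoidal waveform:
V_rms = V_peak / sqrt(2)
      = 232.75 / 1.414214
      = 164.579 V

164.579 V


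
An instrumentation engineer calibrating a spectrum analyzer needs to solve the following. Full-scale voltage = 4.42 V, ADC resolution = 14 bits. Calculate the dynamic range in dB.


Dynamic range from full-scale to LSB:
V_min = V_max / 2^bits = 4.42 / 2^14
DR = 20 * log10(V_max / V_min)
   = 20 * log10(2^14)
   = 20 * 14 * log10(2)
   = 84.29 dB

84.29 dB


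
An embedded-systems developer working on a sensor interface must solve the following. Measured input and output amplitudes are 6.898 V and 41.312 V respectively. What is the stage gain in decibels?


Voltage gain in dB:
G = 20 * log10(Vout / Vin)
  = 20 * log10(41.312 / 6.898)
  = 20 * log10(5.988982)
  = 20 * 0.777353
  = 15.55 dB

15.55 dB


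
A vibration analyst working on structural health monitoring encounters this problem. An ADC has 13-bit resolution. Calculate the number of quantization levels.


Number of quantization levels = 2^N
= 2^13
= 8192

8192


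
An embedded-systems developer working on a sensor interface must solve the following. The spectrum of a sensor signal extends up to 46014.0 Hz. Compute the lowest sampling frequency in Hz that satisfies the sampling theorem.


The Nyquist rate is twice the maximum frequency component.
fs_min = 2 * fmax
      = 2 * 46014.0
      = 92028.0 Hz

92028.0


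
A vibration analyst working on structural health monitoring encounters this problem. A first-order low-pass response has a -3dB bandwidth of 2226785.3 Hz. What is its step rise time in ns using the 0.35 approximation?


Rise time from bandwidth relationship:
tr = 0.35 / BW
   = 0.35 / 2226785.3
   = 1.571772546e-07 s
   = 157.1773 ns

157.1773 ns


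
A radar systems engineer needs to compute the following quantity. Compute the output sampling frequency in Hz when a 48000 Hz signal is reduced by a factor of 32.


Decimation reduces the sample rate:
fs_out = fs_in / M
       = 48000 / 32
       = 1500.0 Hz

1500.0 Hz


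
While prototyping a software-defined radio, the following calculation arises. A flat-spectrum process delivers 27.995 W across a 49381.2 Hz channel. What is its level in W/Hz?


Power spectral density:
PSD = P / BW
    = 27.995 / 49381.2
    = 0.00056692 W/Hz

0.00056692 W/Hz


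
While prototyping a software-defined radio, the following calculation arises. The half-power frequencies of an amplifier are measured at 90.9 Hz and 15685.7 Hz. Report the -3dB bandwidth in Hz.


Bandwidth is the difference of -3dB frequencies:
BW = f_high - f_low
   = 15685.7 - 90.9
   = 15594.8 Hz

15594.8 Hz


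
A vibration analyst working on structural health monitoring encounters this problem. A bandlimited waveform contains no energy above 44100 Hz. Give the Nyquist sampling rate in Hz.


The Nyquist rate is twice the maximum frequency component.
fs_min = 2 * fmax
      = 2 * 44100
      = 88200 Hz

88200


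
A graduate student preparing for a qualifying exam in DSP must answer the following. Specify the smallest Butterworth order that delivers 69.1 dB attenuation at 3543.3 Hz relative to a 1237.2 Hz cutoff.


Butterworth filter order formula:
n = log10(10^(A/10) - 1) / (2 * log10(f_stop/f_pass))
10^(69.1/10) - 1 = 8128304.1616
f_stop/f_pass = 3543.3 / 1237.2 = 2.864
n = 7.5607 -> ceil = 8

8


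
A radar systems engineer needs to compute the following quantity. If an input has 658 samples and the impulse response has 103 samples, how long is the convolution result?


Linear convolution output length:
L = N + M - 1
  = 658 + 103 - 1
  = 760 samples

760


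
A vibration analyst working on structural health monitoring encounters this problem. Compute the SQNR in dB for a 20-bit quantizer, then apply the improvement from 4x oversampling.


Step 1 — baseline SQNR at Nyquist:
SQNR_base = 6.02*N + 1.76
          = 6.02*20 + 1.76
          = 122.16 dB

Step 2 — oversampling processing gain:
G = 10*log10(OSR) = 10*log10(4) = 6.02 dB

Step 3 — total:
SQNR_total = 122.16 + 6.02 = 128.18 dB

Base SQNR = 122.16 dB; oversampled SQNR = 128.18 dB


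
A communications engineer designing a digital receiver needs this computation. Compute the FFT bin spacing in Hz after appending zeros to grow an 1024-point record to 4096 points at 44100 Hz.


Frequency resolution after zero-padding:
N_padded = 1024 * 4 = 4096
df = fs / N_padded
   = 44100 / 4096
   = 10.7666 Hz

10.7666 Hz


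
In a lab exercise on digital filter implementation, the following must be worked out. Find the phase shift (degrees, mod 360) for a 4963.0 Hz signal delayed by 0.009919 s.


Phase shift from frequency and time delay:
phi = 360 * f * t_delay
    = 360 * 4963.0 * 0.009919
    = 17722.08 degrees
    mod 360 = 82.08 degrees

82.08 degrees


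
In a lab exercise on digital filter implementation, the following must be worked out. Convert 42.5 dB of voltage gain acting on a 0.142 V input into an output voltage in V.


Output voltage from dB gain:
V_out = V_in * 10^(gain_dB / 20)
      = 0.142 * 10^(42.5 / 20)
      = 0.142 * 133.352143
      = 18.936 V

18.936 V


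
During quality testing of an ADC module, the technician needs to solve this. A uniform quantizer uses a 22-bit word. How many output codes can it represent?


Number of quantization levels = 2^N
= 2^22
= 4194304

4194304


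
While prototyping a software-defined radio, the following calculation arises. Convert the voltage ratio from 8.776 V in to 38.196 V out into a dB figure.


Voltage gain in dB:
G = 20 * log10(Vout / Vin)
  = 20 * log10(38.196 / 8.776)
  = 20 * log10(4.352325)
  = 20 * 0.638721
  = 12.77 dB

12.77 dB


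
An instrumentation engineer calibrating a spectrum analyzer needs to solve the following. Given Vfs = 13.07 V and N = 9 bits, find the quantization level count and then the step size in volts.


Step 1 — number of quantization levels:
L = 2^N = 2^9 = 512

Step 2 — LSB step size:
delta = Vfs / L
      = 13.07 / 512
      = 0.02552734 V

Levels = 512; step size = 0.02552734 V


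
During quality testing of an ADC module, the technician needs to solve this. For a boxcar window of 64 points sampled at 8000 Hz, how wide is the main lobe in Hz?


Main lobe width for a rectangular window:
Width = 2 * fs / N
      = 2 * 8000 / 64
      = 16000 / 64
      = 250.0 Hz

250.0 Hz
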